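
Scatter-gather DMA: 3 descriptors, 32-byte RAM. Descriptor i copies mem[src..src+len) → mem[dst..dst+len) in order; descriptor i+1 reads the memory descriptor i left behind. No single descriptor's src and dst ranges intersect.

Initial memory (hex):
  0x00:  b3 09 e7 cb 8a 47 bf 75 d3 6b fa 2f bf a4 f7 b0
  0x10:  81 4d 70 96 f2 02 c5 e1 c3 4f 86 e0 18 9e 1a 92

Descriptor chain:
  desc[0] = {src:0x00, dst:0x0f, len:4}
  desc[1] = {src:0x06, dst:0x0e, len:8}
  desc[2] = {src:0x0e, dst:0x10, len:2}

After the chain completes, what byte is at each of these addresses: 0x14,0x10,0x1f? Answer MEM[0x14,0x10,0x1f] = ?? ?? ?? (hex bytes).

#0 dst[0x0f+4] := {0xb3,0x09,0xe7,0xcb}
#1 dst[0x0e+8] := {0xbf,0x75,0xd3,0x6b,0xfa,0x2f,0xbf,0xa4}
#2 dst[0x10+2] := {0xbf,0x75}
query mem[0x14]=0xbf, mem[0x10]=0xbf, mem[0x1f]=0x92

MEM[0x14,0x10,0x1f] = bf bf 92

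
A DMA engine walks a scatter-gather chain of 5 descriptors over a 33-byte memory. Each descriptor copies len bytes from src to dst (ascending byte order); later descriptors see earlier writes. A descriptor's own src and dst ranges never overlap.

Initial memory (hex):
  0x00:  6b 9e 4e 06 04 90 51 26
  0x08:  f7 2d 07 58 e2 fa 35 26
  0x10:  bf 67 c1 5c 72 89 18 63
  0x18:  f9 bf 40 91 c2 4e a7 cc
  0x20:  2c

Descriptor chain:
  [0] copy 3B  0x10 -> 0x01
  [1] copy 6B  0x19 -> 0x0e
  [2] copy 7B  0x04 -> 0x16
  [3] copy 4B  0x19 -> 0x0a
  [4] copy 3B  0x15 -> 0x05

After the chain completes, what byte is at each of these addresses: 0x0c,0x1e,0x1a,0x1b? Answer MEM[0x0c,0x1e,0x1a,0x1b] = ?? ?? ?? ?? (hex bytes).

  after D0: wrote 3B at 0x01 = bf67c1
  after D1: wrote 6B at 0x0e = bf4091c24ea7
  after D2: wrote 7B at 0x16 = 04905126f72d07
  after D3: wrote 4B at 0x0a = 26f72d07
  after D4: wrote 3B at 0x05 = 890490
query mem[0x0c]=0x2d, mem[0x1e]=0xa7, mem[0x1a]=0xf7, mem[0x1b]=0x2d

MEM[0x0c,0x1e,0x1a,0x1b] = 2d a7 f7 2d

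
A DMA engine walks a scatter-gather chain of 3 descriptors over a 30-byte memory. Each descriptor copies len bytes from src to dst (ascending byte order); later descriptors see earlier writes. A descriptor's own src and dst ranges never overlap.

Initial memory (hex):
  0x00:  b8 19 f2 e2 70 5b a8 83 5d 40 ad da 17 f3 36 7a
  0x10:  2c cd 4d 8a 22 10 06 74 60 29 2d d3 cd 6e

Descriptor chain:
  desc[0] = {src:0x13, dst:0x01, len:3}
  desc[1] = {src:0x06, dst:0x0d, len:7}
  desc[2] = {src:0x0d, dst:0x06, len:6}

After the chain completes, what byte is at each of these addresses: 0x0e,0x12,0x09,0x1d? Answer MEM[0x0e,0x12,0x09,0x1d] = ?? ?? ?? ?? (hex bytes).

#0 dst[0x01+3] := {0x8a,0x22,0x10}
#1 dst[0x0d+7] := {0xa8,0x83,0x5d,0x40,0xad,0xda,0x17}
#2 dst[0x06+6] := {0xa8,0x83,0x5d,0x40,0xad,0xda}
query mem[0x0e]=0x83, mem[0x12]=0xda, mem[0x09]=0x40, mem[0x1d]=0x6e

MEM[0x0e,0x12,0x09,0x1d] = 83 da 40 6e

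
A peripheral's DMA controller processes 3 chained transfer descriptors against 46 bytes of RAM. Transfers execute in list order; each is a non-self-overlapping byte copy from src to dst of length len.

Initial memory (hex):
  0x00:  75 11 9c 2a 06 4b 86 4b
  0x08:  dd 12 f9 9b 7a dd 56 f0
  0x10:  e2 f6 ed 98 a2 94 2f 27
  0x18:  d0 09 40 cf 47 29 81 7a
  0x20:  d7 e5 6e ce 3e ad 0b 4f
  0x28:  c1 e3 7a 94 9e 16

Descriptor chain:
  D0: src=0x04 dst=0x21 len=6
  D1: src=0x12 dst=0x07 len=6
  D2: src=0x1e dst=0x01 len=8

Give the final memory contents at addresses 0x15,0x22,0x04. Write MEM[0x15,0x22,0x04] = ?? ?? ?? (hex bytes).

  after D0: wrote 6B at 0x21 = 064b864bdd12
  after D1: wrote 6B at 0x07 = ed98a2942f27
  after D2: wrote 8B at 0x01 = 817ad7064b864bdd
query mem[0x15]=0x94, mem[0x22]=0x4b, mem[0x04]=0x06

MEM[0x15,0x22,0x04] = 94 4b 06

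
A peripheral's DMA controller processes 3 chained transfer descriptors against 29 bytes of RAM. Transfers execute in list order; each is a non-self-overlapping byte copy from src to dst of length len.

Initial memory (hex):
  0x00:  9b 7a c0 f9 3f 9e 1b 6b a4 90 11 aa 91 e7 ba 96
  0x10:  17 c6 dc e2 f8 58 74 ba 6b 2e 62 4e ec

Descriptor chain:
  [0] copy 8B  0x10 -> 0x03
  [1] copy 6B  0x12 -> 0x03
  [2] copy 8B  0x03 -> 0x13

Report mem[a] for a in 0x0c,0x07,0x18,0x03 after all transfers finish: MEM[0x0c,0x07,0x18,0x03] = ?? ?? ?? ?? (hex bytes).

MEM[0x0c,0x07,0x18,0x03] = 91 74 ba dc

[0] 0x10->0x03 len=8 : 17 c6 dc e2 f8 58 74 ba
[1] 0x12->0x03 len=6 : dc e2 f8 58 74 ba
[2] 0x03->0x13 len=8 : dc e2 f8 58 74 ba 74 ba
query mem[0x0c]=0x91, mem[0x07]=0x74, mem[0x18]=0xba, mem[0x03]=0xdc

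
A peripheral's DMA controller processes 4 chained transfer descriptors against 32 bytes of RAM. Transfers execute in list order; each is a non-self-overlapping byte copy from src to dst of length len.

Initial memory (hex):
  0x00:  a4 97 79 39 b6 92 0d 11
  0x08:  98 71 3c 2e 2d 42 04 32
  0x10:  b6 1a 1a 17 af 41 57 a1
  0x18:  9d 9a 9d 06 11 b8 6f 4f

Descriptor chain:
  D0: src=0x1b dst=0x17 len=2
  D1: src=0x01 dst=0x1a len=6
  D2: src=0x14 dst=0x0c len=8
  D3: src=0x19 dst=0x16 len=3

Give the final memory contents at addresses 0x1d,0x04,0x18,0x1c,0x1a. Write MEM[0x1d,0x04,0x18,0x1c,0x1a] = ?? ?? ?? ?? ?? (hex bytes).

[0] 0x1b->0x17 len=2 : 06 11
[1] 0x01->0x1a len=6 : 97 79 39 b6 92 0d
[2] 0x14->0x0c len=8 : af 41 57 06 11 9a 97 79
[3] 0x19->0x16 len=3 : 9a 97 79
query mem[0x1d]=0xb6, mem[0x04]=0xb6, mem[0x18]=0x79, mem[0x1c]=0x39, mem[0x1a]=0x97

MEM[0x1d,0x04,0x18,0x1c,0x1a] = b6 b6 79 39 97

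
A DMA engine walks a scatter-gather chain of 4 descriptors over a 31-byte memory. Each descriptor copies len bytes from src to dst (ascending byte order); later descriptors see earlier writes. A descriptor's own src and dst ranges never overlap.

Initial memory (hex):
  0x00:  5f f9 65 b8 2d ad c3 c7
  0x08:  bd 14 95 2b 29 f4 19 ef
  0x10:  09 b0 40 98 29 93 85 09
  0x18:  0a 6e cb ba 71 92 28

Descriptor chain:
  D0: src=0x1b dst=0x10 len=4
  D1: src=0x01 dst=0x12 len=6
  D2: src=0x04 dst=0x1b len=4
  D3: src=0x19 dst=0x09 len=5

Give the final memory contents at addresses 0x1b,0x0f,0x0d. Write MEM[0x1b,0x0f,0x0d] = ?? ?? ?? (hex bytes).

D0: mem[0x10..0x13] <- [ba 71 92 28]
D1: mem[0x12..0x17] <- [f9 65 b8 2d ad c3]
D2: mem[0x1b..0x1e] <- [2d ad c3 c7]
D3: mem[0x09..0x0d] <- [6e cb 2d ad c3]
query mem[0x1b]=0x2d, mem[0x0f]=0xef, mem[0x0d]=0xc3

MEM[0x1b,0x0f,0x0d] = 2d ef c3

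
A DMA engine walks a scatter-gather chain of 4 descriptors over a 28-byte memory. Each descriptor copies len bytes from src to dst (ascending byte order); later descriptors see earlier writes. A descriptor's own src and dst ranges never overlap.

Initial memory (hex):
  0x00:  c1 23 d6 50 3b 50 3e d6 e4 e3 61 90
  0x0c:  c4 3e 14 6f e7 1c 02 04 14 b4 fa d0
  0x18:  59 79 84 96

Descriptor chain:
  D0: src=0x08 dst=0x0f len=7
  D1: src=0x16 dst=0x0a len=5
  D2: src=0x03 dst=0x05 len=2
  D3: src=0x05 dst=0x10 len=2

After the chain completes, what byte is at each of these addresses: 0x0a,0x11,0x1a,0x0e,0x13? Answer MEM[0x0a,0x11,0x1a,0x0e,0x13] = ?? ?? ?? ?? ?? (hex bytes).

MEM[0x0a,0x11,0x1a,0x0e,0x13] = fa 3b 84 84 c4

  after D0: wrote 7B at 0x0f = e4e36190c43e14
  after D1: wrote 5B at 0x0a = fad0597984
  after D2: wrote 2B at 0x05 = 503b
  after D3: wrote 2B at 0x10 = 503b
query mem[0x0a]=0xfa, mem[0x11]=0x3b, mem[0x1a]=0x84, mem[0x0e]=0x84, mem[0x13]=0xc4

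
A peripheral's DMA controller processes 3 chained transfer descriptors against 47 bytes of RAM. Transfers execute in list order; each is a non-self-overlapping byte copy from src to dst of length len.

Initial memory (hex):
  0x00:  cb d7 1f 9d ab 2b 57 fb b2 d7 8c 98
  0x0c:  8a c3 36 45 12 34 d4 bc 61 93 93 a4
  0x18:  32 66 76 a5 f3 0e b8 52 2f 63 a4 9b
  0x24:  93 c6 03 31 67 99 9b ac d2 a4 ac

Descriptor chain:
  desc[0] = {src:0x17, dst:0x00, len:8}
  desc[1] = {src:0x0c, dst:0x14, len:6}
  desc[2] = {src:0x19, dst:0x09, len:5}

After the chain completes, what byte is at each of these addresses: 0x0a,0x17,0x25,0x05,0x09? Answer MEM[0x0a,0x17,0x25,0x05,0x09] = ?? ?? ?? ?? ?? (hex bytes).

MEM[0x0a,0x17,0x25,0x05,0x09] = 76 45 c6 f3 34

D0: mem[0x00..0x07] <- [a4 32 66 76 a5 f3 0e b8]
D1: mem[0x14..0x19] <- [8a c3 36 45 12 34]
D2: mem[0x09..0x0d] <- [34 76 a5 f3 0e]
query mem[0x0a]=0x76, mem[0x17]=0x45, mem[0x25]=0xc6, mem[0x05]=0xf3, mem[0x09]=0x34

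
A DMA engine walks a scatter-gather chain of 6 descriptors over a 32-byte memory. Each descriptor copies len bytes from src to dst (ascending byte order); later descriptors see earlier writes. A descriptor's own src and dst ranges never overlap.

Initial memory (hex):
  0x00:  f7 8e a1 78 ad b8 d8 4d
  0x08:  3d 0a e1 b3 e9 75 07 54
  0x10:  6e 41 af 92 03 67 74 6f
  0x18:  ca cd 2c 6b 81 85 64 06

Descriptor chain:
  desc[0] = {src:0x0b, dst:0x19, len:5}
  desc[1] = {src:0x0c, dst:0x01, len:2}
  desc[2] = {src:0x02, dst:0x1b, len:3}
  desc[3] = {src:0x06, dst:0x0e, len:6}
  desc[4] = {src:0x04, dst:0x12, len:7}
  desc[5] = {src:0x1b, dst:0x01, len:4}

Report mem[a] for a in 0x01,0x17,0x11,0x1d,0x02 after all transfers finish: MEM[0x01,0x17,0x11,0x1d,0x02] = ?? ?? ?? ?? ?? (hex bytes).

MEM[0x01,0x17,0x11,0x1d,0x02] = 75 0a 0a ad 78

[0] 0x0b->0x19 len=5 : b3 e9 75 07 54
[1] 0x0c->0x01 len=2 : e9 75
[2] 0x02->0x1b len=3 : 75 78 ad
[3] 0x06->0x0e len=6 : d8 4d 3d 0a e1 b3
[4] 0x04->0x12 len=7 : ad b8 d8 4d 3d 0a e1
[5] 0x1b->0x01 len=4 : 75 78 ad 64
query mem[0x01]=0x75, mem[0x17]=0x0a, mem[0x11]=0x0a, mem[0x1d]=0xad, mem[0x02]=0x78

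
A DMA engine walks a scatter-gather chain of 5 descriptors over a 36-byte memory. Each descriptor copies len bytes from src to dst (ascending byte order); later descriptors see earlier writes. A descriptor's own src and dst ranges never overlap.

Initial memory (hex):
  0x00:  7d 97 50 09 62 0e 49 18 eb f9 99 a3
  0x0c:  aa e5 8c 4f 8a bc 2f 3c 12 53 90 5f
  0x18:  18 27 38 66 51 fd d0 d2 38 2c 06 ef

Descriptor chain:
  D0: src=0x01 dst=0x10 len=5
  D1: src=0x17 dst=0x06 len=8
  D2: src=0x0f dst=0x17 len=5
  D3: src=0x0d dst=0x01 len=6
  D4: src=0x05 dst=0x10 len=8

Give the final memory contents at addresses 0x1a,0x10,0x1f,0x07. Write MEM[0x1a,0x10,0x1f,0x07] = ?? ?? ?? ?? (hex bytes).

[0] 0x01->0x10 len=5 : 97 50 09 62 0e
[1] 0x17->0x06 len=8 : 5f 18 27 38 66 51 fd d0
[2] 0x0f->0x17 len=5 : 4f 97 50 09 62
[3] 0x0d->0x01 len=6 : d0 8c 4f 97 50 09
[4] 0x05->0x10 len=8 : 50 09 18 27 38 66 51 fd
query mem[0x1a]=0x09, mem[0x10]=0x50, mem[0x1f]=0xd2, mem[0x07]=0x18

MEM[0x1a,0x10,0x1f,0x07] = 09 50 d2 18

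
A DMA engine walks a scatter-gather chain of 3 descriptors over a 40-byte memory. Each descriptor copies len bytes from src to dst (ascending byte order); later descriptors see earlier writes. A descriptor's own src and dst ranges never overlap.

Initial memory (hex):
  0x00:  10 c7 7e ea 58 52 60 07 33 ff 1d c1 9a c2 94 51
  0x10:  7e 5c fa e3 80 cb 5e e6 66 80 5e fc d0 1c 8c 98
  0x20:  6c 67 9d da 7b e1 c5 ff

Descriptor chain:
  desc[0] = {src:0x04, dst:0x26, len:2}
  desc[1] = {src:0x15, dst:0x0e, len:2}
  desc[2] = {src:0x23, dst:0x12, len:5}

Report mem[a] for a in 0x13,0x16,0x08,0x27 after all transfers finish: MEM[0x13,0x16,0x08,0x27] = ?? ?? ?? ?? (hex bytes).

[0] 0x04->0x26 len=2 : 58 52
[1] 0x15->0x0e len=2 : cb 5e
[2] 0x23->0x12 len=5 : da 7b e1 58 52
query mem[0x13]=0x7b, mem[0x16]=0x52, mem[0x08]=0x33, mem[0x27]=0x52

MEM[0x13,0x16,0x08,0x27] = 7b 52 33 52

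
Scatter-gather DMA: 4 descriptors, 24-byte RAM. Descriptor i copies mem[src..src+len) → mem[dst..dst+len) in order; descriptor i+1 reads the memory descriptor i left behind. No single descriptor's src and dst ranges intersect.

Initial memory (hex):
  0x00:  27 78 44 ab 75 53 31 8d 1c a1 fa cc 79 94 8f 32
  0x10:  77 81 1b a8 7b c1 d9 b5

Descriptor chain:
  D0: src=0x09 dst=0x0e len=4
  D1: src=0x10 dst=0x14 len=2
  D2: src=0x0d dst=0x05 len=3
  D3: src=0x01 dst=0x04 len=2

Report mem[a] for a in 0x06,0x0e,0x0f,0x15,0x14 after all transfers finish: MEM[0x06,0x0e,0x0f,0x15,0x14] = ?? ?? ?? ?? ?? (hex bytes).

MEM[0x06,0x0e,0x0f,0x15,0x14] = a1 a1 fa 79 cc

D0: mem[0x0e..0x11] <- [a1 fa cc 79]
D1: mem[0x14..0x15] <- [cc 79]
D2: mem[0x05..0x07] <- [94 a1 fa]
D3: mem[0x04..0x05] <- [78 44]
query mem[0x06]=0xa1, mem[0x0e]=0xa1, mem[0x0f]=0xfa, mem[0x15]=0x79, mem[0x14]=0xcc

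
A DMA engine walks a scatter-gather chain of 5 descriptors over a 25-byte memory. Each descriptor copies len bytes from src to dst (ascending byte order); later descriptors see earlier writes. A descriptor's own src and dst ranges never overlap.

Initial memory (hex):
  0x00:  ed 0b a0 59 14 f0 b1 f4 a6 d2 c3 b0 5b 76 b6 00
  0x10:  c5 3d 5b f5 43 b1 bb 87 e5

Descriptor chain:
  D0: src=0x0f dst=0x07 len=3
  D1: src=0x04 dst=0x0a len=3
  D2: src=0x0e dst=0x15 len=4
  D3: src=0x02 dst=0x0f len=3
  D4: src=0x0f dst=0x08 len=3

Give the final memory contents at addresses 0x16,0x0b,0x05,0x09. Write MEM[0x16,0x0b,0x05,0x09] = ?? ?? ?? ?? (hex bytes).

MEM[0x16,0x0b,0x05,0x09] = 00 f0 f0 59

#0 dst[0x07+3] := {0x00,0xc5,0x3d}
#1 dst[0x0a+3] := {0x14,0xf0,0xb1}
#2 dst[0x15+4] := {0xb6,0x00,0xc5,0x3d}
#3 dst[0x0f+3] := {0xa0,0x59,0x14}
#4 dst[0x08+3] := {0xa0,0x59,0x14}
query mem[0x16]=0x00, mem[0x0b]=0xf0, mem[0x05]=0xf0, mem[0x09]=0x59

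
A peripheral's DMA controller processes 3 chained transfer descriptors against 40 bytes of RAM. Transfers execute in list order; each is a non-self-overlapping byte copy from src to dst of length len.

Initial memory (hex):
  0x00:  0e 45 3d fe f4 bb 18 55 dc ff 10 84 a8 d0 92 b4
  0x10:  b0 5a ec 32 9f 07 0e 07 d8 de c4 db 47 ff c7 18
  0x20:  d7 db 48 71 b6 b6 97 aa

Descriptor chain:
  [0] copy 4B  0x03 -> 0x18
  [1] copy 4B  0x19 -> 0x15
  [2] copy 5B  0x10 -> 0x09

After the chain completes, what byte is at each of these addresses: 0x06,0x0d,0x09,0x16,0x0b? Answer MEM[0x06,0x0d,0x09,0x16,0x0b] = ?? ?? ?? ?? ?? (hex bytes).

[0] 0x03->0x18 len=4 : fe f4 bb 18
[1] 0x19->0x15 len=4 : f4 bb 18 47
[2] 0x10->0x09 len=5 : b0 5a ec 32 9f
query mem[0x06]=0x18, mem[0x0d]=0x9f, mem[0x09]=0xb0, mem[0x16]=0xbb, mem[0x0b]=0xec

MEM[0x06,0x0d,0x09,0x16,0x0b] = 18 9f b0 bb ec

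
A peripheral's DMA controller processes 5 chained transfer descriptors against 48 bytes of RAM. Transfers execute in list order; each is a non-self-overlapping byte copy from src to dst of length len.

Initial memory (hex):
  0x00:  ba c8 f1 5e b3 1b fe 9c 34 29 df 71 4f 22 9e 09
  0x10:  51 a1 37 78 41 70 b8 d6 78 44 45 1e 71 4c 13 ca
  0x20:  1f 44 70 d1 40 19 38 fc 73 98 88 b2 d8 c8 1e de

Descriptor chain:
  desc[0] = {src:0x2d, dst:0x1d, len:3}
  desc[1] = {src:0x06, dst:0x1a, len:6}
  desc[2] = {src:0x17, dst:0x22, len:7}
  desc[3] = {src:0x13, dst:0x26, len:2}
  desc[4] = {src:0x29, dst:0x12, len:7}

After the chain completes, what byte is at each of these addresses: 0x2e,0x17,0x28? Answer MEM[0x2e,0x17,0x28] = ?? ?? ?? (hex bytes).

D0: mem[0x1d..0x1f] <- [c8 1e de]
D1: mem[0x1a..0x1f] <- [fe 9c 34 29 df 71]
D2: mem[0x22..0x28] <- [d6 78 44 fe 9c 34 29]
D3: mem[0x26..0x27] <- [78 41]
D4: mem[0x12..0x18] <- [98 88 b2 d8 c8 1e de]
query mem[0x2e]=0x1e, mem[0x17]=0x1e, mem[0x28]=0x29

MEM[0x2e,0x17,0x28] = 1e 1e 29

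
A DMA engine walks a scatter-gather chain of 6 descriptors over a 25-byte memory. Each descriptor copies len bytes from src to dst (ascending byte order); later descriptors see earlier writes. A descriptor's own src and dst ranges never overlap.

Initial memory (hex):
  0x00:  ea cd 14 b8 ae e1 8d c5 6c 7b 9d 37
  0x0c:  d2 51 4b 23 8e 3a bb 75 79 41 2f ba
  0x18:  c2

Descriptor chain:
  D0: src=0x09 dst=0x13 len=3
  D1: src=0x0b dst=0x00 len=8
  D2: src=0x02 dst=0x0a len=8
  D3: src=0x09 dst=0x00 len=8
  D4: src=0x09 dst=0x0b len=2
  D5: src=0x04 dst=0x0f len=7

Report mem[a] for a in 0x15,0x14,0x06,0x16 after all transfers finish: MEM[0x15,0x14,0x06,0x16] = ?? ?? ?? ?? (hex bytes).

D0: mem[0x13..0x15] <- [7b 9d 37]
D1: mem[0x00..0x07] <- [37 d2 51 4b 23 8e 3a bb]
D2: mem[0x0a..0x11] <- [51 4b 23 8e 3a bb 6c 7b]
D3: mem[0x00..0x07] <- [7b 51 4b 23 8e 3a bb 6c]
D4: mem[0x0b..0x0c] <- [7b 51]
D5: mem[0x0f..0x15] <- [8e 3a bb 6c 6c 7b 51]
query mem[0x15]=0x51, mem[0x14]=0x7b, mem[0x06]=0xbb, mem[0x16]=0x2f

MEM[0x15,0x14,0x06,0x16] = 51 7b bb 2f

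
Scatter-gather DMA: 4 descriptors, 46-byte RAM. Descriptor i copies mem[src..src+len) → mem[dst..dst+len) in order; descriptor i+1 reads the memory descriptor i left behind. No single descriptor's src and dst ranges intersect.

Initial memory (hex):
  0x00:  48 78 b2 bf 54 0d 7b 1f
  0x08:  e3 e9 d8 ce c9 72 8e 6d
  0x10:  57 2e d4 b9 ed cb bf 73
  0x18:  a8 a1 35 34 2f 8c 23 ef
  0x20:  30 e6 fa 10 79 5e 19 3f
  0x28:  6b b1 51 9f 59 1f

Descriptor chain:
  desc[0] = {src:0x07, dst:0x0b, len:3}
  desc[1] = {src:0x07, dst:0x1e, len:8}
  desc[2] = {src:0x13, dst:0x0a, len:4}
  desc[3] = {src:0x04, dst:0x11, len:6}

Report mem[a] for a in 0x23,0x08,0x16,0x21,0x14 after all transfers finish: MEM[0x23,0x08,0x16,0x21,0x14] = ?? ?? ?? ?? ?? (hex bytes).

MEM[0x23,0x08,0x16,0x21,0x14] = e3 e3 e9 d8 1f

D0: mem[0x0b..0x0d] <- [1f e3 e9]
D1: mem[0x1e..0x25] <- [1f e3 e9 d8 1f e3 e9 8e]
D2: mem[0x0a..0x0d] <- [b9 ed cb bf]
D3: mem[0x11..0x16] <- [54 0d 7b 1f e3 e9]
query mem[0x23]=0xe3, mem[0x08]=0xe3, mem[0x16]=0xe9, mem[0x21]=0xd8, mem[0x14]=0x1f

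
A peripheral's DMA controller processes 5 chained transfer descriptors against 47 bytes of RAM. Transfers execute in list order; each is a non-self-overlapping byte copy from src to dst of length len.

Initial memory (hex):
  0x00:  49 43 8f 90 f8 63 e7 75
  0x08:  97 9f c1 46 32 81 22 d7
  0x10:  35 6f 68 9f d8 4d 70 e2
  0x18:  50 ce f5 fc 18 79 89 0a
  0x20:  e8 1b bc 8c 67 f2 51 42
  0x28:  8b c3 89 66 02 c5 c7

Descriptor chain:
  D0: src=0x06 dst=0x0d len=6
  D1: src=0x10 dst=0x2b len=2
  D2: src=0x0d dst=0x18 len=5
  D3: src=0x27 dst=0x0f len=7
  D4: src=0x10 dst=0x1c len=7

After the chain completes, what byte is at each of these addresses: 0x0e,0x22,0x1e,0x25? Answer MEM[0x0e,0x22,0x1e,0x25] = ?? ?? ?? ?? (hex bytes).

MEM[0x0e,0x22,0x1e,0x25] = 75 70 89 f2

[0] 0x06->0x0d len=6 : e7 75 97 9f c1 46
[1] 0x10->0x2b len=2 : 9f c1
[2] 0x0d->0x18 len=5 : e7 75 97 9f c1
[3] 0x27->0x0f len=7 : 42 8b c3 89 9f c1 c5
[4] 0x10->0x1c len=7 : 8b c3 89 9f c1 c5 70
query mem[0x0e]=0x75, mem[0x22]=0x70, mem[0x1e]=0x89, mem[0x25]=0xf2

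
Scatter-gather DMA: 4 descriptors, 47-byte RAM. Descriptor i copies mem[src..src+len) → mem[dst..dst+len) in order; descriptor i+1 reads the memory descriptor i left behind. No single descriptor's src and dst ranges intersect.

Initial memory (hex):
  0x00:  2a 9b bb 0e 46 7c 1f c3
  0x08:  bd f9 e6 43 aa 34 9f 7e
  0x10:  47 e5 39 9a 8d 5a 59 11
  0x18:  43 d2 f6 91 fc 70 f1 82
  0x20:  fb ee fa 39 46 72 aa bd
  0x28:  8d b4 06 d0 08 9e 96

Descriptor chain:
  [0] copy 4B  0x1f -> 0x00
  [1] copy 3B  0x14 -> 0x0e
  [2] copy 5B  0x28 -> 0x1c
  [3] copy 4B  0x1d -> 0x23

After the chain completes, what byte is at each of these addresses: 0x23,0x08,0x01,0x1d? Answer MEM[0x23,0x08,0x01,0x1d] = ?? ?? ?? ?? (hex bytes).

D0: mem[0x00..0x03] <- [82 fb ee fa]
D1: mem[0x0e..0x10] <- [8d 5a 59]
D2: mem[0x1c..0x20] <- [8d b4 06 d0 08]
D3: mem[0x23..0x26] <- [b4 06 d0 08]
query mem[0x23]=0xb4, mem[0x08]=0xbd, mem[0x01]=0xfb, mem[0x1d]=0xb4

MEM[0x23,0x08,0x01,0x1d] = b4 bd fb b4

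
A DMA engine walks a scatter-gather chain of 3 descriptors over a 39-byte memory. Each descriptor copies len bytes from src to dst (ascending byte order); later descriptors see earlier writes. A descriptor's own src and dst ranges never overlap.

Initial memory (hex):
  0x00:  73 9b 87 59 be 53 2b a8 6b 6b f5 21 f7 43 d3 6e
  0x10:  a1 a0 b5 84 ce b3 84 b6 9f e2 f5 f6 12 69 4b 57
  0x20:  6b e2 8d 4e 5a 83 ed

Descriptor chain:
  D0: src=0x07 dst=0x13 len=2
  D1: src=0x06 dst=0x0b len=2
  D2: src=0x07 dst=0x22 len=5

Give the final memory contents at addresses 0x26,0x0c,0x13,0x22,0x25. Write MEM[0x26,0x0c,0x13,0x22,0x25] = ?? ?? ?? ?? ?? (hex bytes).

[0] 0x07->0x13 len=2 : a8 6b
[1] 0x06->0x0b len=2 : 2b a8
[2] 0x07->0x22 len=5 : a8 6b 6b f5 2b
query mem[0x26]=0x2b, mem[0x0c]=0xa8, mem[0x13]=0xa8, mem[0x22]=0xa8, mem[0x25]=0xf5

MEM[0x26,0x0c,0x13,0x22,0x25] = 2b a8 a8 a8 f5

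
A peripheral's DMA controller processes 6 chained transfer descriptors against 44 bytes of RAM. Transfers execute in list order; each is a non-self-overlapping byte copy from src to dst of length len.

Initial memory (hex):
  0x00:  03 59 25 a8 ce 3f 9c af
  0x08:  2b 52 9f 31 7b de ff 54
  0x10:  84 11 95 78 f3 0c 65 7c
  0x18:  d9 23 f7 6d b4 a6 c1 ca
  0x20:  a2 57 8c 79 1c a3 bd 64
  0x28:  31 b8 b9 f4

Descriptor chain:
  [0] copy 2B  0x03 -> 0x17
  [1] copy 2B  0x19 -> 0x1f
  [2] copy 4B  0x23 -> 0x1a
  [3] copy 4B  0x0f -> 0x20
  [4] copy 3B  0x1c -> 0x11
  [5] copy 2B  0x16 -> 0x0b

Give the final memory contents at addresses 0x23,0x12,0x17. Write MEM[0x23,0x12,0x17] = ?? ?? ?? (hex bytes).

#0 dst[0x17+2] := {0xa8,0xce}
#1 dst[0x1f+2] := {0x23,0xf7}
#2 dst[0x1a+4] := {0x79,0x1c,0xa3,0xbd}
#3 dst[0x20+4] := {0x54,0x84,0x11,0x95}
#4 dst[0x11+3] := {0xa3,0xbd,0xc1}
#5 dst[0x0b+2] := {0x65,0xa8}
query mem[0x23]=0x95, mem[0x12]=0xbd, mem[0x17]=0xa8

MEM[0x23,0x12,0x17] = 95 bd a8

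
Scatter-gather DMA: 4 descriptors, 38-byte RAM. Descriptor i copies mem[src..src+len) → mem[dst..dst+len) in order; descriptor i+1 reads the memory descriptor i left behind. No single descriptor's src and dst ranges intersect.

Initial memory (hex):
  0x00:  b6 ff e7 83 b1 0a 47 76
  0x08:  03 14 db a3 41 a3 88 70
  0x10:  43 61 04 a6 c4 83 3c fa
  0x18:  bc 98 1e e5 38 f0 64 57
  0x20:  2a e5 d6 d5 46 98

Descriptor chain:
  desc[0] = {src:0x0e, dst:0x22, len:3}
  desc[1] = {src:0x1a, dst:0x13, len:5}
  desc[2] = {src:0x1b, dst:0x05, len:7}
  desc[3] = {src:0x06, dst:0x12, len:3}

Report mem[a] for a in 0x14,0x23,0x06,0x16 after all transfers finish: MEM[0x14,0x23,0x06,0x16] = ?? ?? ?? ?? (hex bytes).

MEM[0x14,0x23,0x06,0x16] = 64 70 38 f0

  after D0: wrote 3B at 0x22 = 887043
  after D1: wrote 5B at 0x13 = 1ee538f064
  after D2: wrote 7B at 0x05 = e538f064572ae5
  after D3: wrote 3B at 0x12 = 38f064
query mem[0x14]=0x64, mem[0x23]=0x70, mem[0x06]=0x38, mem[0x16]=0xf0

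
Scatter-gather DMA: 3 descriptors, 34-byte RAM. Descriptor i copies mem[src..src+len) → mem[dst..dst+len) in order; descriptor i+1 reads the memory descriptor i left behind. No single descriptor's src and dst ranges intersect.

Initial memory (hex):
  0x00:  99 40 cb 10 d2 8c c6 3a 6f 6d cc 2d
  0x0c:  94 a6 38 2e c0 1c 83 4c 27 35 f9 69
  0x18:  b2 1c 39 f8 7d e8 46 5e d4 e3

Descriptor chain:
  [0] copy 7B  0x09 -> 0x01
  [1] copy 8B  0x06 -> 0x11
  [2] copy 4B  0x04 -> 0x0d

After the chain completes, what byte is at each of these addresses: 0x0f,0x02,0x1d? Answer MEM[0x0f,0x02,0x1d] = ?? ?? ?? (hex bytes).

D0: mem[0x01..0x07] <- [6d cc 2d 94 a6 38 2e]
D1: mem[0x11..0x18] <- [38 2e 6f 6d cc 2d 94 a6]
D2: mem[0x0d..0x10] <- [94 a6 38 2e]
query mem[0x0f]=0x38, mem[0x02]=0xcc, mem[0x1d]=0xe8

MEM[0x0f,0x02,0x1d] = 38 cc e8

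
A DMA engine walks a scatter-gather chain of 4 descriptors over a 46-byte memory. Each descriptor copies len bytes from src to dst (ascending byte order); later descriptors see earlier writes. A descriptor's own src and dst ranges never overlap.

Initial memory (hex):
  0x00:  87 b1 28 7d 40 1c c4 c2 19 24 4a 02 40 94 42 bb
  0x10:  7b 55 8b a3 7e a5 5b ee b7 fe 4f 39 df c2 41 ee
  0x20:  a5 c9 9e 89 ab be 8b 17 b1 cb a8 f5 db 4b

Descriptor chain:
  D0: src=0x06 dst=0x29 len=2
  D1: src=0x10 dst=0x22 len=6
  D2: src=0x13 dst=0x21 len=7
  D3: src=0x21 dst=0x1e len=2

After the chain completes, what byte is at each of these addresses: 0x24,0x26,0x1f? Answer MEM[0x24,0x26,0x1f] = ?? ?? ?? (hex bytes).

  after D0: wrote 2B at 0x29 = c4c2
  after D1: wrote 6B at 0x22 = 7b558ba37ea5
  after D2: wrote 7B at 0x21 = a37ea55beeb7fe
  after D3: wrote 2B at 0x1e = a37e
query mem[0x24]=0x5b, mem[0x26]=0xb7, mem[0x1f]=0x7e

MEM[0x24,0x26,0x1f] = 5b b7 7e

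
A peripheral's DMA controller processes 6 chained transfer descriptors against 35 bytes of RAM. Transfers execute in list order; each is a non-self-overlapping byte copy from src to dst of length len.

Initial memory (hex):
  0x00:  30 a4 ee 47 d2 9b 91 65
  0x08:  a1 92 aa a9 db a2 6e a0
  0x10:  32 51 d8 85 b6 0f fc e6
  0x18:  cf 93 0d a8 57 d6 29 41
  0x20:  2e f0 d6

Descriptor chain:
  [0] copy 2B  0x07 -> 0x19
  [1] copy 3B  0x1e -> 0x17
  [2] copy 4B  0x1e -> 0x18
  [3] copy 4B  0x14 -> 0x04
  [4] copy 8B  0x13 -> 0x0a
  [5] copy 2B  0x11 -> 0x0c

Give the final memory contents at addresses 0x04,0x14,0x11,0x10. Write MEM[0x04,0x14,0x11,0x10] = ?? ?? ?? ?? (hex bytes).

MEM[0x04,0x14,0x11,0x10] = b6 b6 2e 41

[0] 0x07->0x19 len=2 : 65 a1
[1] 0x1e->0x17 len=3 : 29 41 2e
[2] 0x1e->0x18 len=4 : 29 41 2e f0
[3] 0x14->0x04 len=4 : b6 0f fc 29
[4] 0x13->0x0a len=8 : 85 b6 0f fc 29 29 41 2e
[5] 0x11->0x0c len=2 : 2e d8
query mem[0x04]=0xb6, mem[0x14]=0xb6, mem[0x11]=0x2e, mem[0x10]=0x41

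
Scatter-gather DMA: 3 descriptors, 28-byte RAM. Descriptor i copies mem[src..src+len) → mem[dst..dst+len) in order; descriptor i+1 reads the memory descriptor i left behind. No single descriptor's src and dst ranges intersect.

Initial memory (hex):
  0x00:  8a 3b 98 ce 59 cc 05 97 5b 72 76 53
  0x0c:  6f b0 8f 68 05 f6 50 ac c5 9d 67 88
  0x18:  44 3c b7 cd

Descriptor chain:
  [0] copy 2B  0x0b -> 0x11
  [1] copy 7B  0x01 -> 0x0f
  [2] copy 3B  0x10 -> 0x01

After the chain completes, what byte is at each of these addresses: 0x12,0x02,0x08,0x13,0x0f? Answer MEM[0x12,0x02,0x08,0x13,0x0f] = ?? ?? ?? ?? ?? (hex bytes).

  after D0: wrote 2B at 0x11 = 536f
  after D1: wrote 7B at 0x0f = 3b98ce59cc0597
  after D2: wrote 3B at 0x01 = 98ce59
query mem[0x12]=0x59, mem[0x02]=0xce, mem[0x08]=0x5b, mem[0x13]=0xcc, mem[0x0f]=0x3b

MEM[0x12,0x02,0x08,0x13,0x0f] = 59 ce 5b cc 3b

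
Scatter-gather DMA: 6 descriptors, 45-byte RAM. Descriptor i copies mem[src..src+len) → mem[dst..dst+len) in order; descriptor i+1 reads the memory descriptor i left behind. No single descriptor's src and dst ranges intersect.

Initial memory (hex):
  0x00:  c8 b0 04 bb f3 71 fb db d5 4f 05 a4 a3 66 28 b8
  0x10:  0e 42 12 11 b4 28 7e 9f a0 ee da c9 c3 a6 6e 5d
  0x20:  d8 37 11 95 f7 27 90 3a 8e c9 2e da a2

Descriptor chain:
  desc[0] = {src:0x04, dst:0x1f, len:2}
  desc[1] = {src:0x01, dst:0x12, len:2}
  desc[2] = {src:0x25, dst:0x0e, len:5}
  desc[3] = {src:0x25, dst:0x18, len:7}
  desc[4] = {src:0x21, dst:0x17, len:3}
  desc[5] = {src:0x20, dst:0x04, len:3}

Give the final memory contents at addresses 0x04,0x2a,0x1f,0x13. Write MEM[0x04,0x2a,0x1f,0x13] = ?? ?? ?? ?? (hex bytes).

#0 dst[0x1f+2] := {0xf3,0x71}
#1 dst[0x12+2] := {0xb0,0x04}
#2 dst[0x0e+5] := {0x27,0x90,0x3a,0x8e,0xc9}
#3 dst[0x18+7] := {0x27,0x90,0x3a,0x8e,0xc9,0x2e,0xda}
#4 dst[0x17+3] := {0x37,0x11,0x95}
#5 dst[0x04+3] := {0x71,0x37,0x11}
query mem[0x04]=0x71, mem[0x2a]=0x2e, mem[0x1f]=0xf3, mem[0x13]=0x04

MEM[0x04,0x2a,0x1f,0x13] = 71 2e f3 04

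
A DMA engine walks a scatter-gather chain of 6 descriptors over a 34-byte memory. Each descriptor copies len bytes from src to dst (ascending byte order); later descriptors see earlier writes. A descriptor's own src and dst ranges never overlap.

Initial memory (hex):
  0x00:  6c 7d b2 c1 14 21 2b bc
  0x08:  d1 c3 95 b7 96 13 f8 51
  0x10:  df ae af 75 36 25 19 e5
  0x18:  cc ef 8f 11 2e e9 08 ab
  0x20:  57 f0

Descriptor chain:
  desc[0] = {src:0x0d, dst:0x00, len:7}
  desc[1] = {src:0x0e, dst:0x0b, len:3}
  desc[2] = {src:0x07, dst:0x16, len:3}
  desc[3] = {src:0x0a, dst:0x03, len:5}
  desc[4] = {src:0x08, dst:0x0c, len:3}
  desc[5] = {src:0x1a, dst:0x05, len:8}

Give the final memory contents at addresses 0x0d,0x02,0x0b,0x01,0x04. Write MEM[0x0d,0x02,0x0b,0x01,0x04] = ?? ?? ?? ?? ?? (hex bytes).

  after D0: wrote 7B at 0x00 = 13f851dfaeaf75
  after D1: wrote 3B at 0x0b = f851df
  after D2: wrote 3B at 0x16 = bcd1c3
  after D3: wrote 5B at 0x03 = 95f851dff8
  after D4: wrote 3B at 0x0c = d1c395
  after D5: wrote 8B at 0x05 = 8f112ee908ab57f0
query mem[0x0d]=0xc3, mem[0x02]=0x51, mem[0x0b]=0x57, mem[0x01]=0xf8, mem[0x04]=0xf8

MEM[0x0d,0x02,0x0b,0x01,0x04] = c3 51 57 f8 f8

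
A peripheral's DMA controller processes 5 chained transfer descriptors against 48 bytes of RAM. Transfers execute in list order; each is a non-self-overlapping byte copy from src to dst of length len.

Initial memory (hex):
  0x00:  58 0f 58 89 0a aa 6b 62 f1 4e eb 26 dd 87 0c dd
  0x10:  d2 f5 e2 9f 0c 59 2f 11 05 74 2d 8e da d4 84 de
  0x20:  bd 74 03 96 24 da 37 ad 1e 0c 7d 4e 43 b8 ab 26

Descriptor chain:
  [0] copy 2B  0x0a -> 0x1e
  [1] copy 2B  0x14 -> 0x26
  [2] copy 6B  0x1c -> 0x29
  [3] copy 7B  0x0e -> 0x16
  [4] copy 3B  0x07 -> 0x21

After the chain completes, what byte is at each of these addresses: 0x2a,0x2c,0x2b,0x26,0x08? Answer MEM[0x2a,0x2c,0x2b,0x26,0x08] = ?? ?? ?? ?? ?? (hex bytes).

D0: mem[0x1e..0x1f] <- [eb 26]
D1: mem[0x26..0x27] <- [0c 59]
D2: mem[0x29..0x2e] <- [da d4 eb 26 bd 74]
D3: mem[0x16..0x1c] <- [0c dd d2 f5 e2 9f 0c]
D4: mem[0x21..0x23] <- [62 f1 4e]
query mem[0x2a]=0xd4, mem[0x2c]=0x26, mem[0x2b]=0xeb, mem[0x26]=0x0c, mem[0x08]=0xf1

MEM[0x2a,0x2c,0x2b,0x26,0x08] = d4 26 eb 0c f1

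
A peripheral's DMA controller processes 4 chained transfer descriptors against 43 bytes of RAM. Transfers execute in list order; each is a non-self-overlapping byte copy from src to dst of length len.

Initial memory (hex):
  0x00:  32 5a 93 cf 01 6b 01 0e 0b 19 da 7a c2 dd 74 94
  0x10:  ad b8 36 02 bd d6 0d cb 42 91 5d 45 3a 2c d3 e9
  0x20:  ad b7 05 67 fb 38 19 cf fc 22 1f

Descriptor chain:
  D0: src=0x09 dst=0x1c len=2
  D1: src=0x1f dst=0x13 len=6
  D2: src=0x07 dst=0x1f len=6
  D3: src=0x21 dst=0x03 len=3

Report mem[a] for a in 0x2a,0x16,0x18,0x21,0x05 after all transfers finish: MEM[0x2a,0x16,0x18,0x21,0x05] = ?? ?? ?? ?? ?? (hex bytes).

MEM[0x2a,0x16,0x18,0x21,0x05] = 1f 05 fb 19 7a

[0] 0x09->0x1c len=2 : 19 da
[1] 0x1f->0x13 len=6 : e9 ad b7 05 67 fb
[2] 0x07->0x1f len=6 : 0e 0b 19 da 7a c2
[3] 0x21->0x03 len=3 : 19 da 7a
query mem[0x2a]=0x1f, mem[0x16]=0x05, mem[0x18]=0xfb, mem[0x21]=0x19, mem[0x05]=0x7a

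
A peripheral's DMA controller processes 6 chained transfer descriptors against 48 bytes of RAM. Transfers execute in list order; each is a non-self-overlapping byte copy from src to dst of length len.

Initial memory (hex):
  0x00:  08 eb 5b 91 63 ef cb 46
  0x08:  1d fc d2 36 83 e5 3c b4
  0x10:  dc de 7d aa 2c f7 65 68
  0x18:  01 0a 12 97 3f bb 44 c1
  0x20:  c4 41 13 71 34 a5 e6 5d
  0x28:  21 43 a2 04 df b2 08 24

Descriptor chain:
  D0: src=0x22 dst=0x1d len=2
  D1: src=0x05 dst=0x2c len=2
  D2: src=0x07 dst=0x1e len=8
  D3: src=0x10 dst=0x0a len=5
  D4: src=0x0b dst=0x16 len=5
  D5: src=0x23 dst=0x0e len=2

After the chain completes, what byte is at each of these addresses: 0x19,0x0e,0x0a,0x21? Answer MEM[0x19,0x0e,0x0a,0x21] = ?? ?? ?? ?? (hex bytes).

MEM[0x19,0x0e,0x0a,0x21] = 2c 83 dc d2

#0 dst[0x1d+2] := {0x13,0x71}
#1 dst[0x2c+2] := {0xef,0xcb}
#2 dst[0x1e+8] := {0x46,0x1d,0xfc,0xd2,0x36,0x83,0xe5,0x3c}
#3 dst[0x0a+5] := {0xdc,0xde,0x7d,0xaa,0x2c}
#4 dst[0x16+5] := {0xde,0x7d,0xaa,0x2c,0xb4}
#5 dst[0x0e+2] := {0x83,0xe5}
query mem[0x19]=0x2c, mem[0x0e]=0x83, mem[0x0a]=0xdc, mem[0x21]=0xd2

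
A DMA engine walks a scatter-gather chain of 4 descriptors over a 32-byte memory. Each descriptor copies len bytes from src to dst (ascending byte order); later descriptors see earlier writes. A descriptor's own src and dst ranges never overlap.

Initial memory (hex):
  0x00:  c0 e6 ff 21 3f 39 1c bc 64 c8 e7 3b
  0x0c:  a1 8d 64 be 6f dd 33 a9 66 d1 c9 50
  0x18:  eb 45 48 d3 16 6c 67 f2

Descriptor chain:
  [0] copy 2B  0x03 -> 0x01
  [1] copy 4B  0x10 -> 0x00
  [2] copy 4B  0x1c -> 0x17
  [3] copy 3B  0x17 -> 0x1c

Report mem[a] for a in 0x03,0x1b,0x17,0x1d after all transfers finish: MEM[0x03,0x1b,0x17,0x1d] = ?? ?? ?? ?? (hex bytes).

[0] 0x03->0x01 len=2 : 21 3f
[1] 0x10->0x00 len=4 : 6f dd 33 a9
[2] 0x1c->0x17 len=4 : 16 6c 67 f2
[3] 0x17->0x1c len=3 : 16 6c 67
query mem[0x03]=0xa9, mem[0x1b]=0xd3, mem[0x17]=0x16, mem[0x1d]=0x6c

MEM[0x03,0x1b,0x17,0x1d] = a9 d3 16 6c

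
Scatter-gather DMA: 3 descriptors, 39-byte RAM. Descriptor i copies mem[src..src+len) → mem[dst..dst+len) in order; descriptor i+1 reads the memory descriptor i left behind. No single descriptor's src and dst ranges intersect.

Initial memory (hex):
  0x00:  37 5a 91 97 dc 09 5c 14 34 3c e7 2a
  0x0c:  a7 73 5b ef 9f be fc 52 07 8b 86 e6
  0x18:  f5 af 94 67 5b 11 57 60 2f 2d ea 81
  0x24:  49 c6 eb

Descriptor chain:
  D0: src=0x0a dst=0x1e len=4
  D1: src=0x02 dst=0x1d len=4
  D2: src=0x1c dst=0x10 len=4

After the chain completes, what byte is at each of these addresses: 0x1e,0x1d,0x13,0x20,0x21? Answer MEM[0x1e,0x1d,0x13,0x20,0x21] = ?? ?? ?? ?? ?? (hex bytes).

MEM[0x1e,0x1d,0x13,0x20,0x21] = 97 91 dc 09 73

D0: mem[0x1e..0x21] <- [e7 2a a7 73]
D1: mem[0x1d..0x20] <- [91 97 dc 09]
D2: mem[0x10..0x13] <- [5b 91 97 dc]
query mem[0x1e]=0x97, mem[0x1d]=0x91, mem[0x13]=0xdc, mem[0x20]=0x09, mem[0x21]=0x73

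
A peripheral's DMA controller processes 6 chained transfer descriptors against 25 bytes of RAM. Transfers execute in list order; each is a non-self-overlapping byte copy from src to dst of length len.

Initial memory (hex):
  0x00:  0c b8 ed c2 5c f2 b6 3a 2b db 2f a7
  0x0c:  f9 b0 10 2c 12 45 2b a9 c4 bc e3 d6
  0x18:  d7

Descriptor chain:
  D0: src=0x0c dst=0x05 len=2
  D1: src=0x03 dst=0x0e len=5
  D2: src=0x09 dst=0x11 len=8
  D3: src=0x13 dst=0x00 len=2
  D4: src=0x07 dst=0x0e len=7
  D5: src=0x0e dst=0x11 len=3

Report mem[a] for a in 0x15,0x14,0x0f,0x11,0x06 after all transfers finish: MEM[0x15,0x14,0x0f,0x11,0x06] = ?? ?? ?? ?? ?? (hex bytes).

[0] 0x0c->0x05 len=2 : f9 b0
[1] 0x03->0x0e len=5 : c2 5c f9 b0 3a
[2] 0x09->0x11 len=8 : db 2f a7 f9 b0 c2 5c f9
[3] 0x13->0x00 len=2 : a7 f9
[4] 0x07->0x0e len=7 : 3a 2b db 2f a7 f9 b0
[5] 0x0e->0x11 len=3 : 3a 2b db
query mem[0x15]=0xb0, mem[0x14]=0xb0, mem[0x0f]=0x2b, mem[0x11]=0x3a, mem[0x06]=0xb0

MEM[0x15,0x14,0x0f,0x11,0x06] = b0 b0 2b 3a b0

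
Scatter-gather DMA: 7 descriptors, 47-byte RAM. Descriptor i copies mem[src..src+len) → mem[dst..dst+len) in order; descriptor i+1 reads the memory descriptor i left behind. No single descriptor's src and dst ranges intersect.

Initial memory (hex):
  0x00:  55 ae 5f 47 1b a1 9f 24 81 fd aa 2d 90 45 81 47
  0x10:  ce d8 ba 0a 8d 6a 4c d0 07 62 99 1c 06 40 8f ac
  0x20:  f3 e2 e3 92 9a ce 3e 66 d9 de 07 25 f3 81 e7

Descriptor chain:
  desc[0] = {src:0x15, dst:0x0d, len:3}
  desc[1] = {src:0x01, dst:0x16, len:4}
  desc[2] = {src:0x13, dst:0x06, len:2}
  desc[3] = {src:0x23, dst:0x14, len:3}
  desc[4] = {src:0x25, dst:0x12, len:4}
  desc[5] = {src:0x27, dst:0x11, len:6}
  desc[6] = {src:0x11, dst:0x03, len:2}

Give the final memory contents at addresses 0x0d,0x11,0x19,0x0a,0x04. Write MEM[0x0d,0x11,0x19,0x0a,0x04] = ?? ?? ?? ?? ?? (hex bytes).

MEM[0x0d,0x11,0x19,0x0a,0x04] = 6a 66 1b aa d9

[0] 0x15->0x0d len=3 : 6a 4c d0
[1] 0x01->0x16 len=4 : ae 5f 47 1b
[2] 0x13->0x06 len=2 : 0a 8d
[3] 0x23->0x14 len=3 : 92 9a ce
[4] 0x25->0x12 len=4 : ce 3e 66 d9
[5] 0x27->0x11 len=6 : 66 d9 de 07 25 f3
[6] 0x11->0x03 len=2 : 66 d9
query mem[0x0d]=0x6a, mem[0x11]=0x66, mem[0x19]=0x1b, mem[0x0a]=0xaa, mem[0x04]=0xd9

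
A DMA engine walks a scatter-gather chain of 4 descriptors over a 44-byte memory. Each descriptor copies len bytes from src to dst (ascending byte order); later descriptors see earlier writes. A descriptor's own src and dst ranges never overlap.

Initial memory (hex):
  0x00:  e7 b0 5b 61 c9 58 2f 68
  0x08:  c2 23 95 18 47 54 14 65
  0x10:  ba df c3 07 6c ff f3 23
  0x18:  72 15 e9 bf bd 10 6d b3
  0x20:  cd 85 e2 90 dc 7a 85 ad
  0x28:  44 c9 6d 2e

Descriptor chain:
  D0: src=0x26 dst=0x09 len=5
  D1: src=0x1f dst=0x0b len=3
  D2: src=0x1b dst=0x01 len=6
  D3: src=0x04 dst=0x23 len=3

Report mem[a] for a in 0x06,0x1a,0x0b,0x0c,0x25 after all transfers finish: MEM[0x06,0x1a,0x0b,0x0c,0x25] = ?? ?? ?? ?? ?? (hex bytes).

#0 dst[0x09+5] := {0x85,0xad,0x44,0xc9,0x6d}
#1 dst[0x0b+3] := {0xb3,0xcd,0x85}
#2 dst[0x01+6] := {0xbf,0xbd,0x10,0x6d,0xb3,0xcd}
#3 dst[0x23+3] := {0x6d,0xb3,0xcd}
query mem[0x06]=0xcd, mem[0x1a]=0xe9, mem[0x0b]=0xb3, mem[0x0c]=0xcd, mem[0x25]=0xcd

MEM[0x06,0x1a,0x0b,0x0c,0x25] = cd e9 b3 cd cd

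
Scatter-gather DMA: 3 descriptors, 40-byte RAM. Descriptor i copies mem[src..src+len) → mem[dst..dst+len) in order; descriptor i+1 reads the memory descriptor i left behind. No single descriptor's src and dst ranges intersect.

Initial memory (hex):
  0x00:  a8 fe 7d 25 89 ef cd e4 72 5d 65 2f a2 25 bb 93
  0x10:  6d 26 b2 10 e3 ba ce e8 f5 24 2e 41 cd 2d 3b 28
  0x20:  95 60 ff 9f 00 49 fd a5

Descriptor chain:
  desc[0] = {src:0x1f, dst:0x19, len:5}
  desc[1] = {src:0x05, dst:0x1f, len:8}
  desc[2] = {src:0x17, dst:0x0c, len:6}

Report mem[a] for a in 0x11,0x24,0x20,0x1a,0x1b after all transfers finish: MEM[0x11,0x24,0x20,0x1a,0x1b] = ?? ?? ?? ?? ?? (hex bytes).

[0] 0x1f->0x19 len=5 : 28 95 60 ff 9f
[1] 0x05->0x1f len=8 : ef cd e4 72 5d 65 2f a2
[2] 0x17->0x0c len=6 : e8 f5 28 95 60 ff
query mem[0x11]=0xff, mem[0x24]=0x65, mem[0x20]=0xcd, mem[0x1a]=0x95, mem[0x1b]=0x60

MEM[0x11,0x24,0x20,0x1a,0x1b] = ff 65 cd 95 60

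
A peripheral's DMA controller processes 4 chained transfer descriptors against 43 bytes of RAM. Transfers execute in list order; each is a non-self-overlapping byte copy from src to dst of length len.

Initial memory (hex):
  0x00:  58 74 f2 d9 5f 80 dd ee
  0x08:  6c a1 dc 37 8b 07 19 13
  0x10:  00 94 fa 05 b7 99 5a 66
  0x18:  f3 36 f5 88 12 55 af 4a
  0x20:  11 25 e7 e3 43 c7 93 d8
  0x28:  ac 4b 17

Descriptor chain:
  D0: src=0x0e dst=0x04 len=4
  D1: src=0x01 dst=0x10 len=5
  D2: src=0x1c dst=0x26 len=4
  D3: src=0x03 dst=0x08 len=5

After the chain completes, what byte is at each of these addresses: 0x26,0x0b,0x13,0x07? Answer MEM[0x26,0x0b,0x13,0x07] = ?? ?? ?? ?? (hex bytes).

MEM[0x26,0x0b,0x13,0x07] = 12 00 19 94

D0: mem[0x04..0x07] <- [19 13 00 94]
D1: mem[0x10..0x14] <- [74 f2 d9 19 13]
D2: mem[0x26..0x29] <- [12 55 af 4a]
D3: mem[0x08..0x0c] <- [d9 19 13 00 94]
query mem[0x26]=0x12, mem[0x0b]=0x00, mem[0x13]=0x19, mem[0x07]=0x94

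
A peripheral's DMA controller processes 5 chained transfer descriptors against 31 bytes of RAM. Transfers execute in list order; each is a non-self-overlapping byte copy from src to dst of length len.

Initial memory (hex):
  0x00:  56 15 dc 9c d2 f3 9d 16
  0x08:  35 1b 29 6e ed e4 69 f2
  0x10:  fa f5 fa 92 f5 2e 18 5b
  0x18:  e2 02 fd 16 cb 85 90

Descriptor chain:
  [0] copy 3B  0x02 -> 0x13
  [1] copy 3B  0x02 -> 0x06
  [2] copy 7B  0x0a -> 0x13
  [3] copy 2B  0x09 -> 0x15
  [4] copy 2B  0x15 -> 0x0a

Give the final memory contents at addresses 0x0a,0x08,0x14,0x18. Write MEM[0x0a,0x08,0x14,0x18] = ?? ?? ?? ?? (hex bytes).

#0 dst[0x13+3] := {0xdc,0x9c,0xd2}
#1 dst[0x06+3] := {0xdc,0x9c,0xd2}
#2 dst[0x13+7] := {0x29,0x6e,0xed,0xe4,0x69,0xf2,0xfa}
#3 dst[0x15+2] := {0x1b,0x29}
#4 dst[0x0a+2] := {0x1b,0x29}
query mem[0x0a]=0x1b, mem[0x08]=0xd2, mem[0x14]=0x6e, mem[0x18]=0xf2

MEM[0x0a,0x08,0x14,0x18] = 1b d2 6e f2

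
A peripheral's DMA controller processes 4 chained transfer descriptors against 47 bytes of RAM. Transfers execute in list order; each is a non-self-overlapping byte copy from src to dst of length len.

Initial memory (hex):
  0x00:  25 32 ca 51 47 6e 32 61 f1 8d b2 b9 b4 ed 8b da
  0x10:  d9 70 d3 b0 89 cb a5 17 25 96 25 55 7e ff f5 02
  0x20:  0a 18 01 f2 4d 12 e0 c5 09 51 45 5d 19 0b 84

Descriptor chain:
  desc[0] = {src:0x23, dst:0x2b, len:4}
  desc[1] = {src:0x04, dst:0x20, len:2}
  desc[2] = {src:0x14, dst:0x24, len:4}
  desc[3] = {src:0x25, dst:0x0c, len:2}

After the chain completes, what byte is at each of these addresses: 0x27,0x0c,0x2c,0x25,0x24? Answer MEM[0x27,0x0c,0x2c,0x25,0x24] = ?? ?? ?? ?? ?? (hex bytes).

[0] 0x23->0x2b len=4 : f2 4d 12 e0
[1] 0x04->0x20 len=2 : 47 6e
[2] 0x14->0x24 len=4 : 89 cb a5 17
[3] 0x25->0x0c len=2 : cb a5
query mem[0x27]=0x17, mem[0x0c]=0xcb, mem[0x2c]=0x4d, mem[0x25]=0xcb, mem[0x24]=0x89

MEM[0x27,0x0c,0x2c,0x25,0x24] = 17 cb 4d cb 89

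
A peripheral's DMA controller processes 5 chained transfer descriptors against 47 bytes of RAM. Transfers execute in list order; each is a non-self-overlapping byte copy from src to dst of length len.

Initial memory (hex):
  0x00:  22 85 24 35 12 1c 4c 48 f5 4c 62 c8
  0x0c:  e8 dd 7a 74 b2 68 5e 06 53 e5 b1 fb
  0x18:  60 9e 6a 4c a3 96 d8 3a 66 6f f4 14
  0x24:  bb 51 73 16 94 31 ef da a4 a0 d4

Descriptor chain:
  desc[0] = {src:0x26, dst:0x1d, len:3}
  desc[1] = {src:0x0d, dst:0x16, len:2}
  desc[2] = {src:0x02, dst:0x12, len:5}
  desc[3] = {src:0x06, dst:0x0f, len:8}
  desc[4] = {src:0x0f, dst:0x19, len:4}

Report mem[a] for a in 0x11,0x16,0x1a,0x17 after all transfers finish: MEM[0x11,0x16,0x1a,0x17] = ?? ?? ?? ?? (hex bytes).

#0 dst[0x1d+3] := {0x73,0x16,0x94}
#1 dst[0x16+2] := {0xdd,0x7a}
#2 dst[0x12+5] := {0x24,0x35,0x12,0x1c,0x4c}
#3 dst[0x0f+8] := {0x4c,0x48,0xf5,0x4c,0x62,0xc8,0xe8,0xdd}
#4 dst[0x19+4] := {0x4c,0x48,0xf5,0x4c}
query mem[0x11]=0xf5, mem[0x16]=0xdd, mem[0x1a]=0x48, mem[0x17]=0x7a

MEM[0x11,0x16,0x1a,0x17] = f5 dd 48 7a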